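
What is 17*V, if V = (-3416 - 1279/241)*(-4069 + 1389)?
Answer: 37565814600/241 ≈ 1.5587e+8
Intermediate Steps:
V = 2209753800/241 (V = (-3416 - 1279*1/241)*(-2680) = (-3416 - 1279/241)*(-2680) = -824535/241*(-2680) = 2209753800/241 ≈ 9.1691e+6)
17*V = 17*(2209753800/241) = 37565814600/241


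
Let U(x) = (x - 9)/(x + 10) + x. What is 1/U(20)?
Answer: 30/611 ≈ 0.049100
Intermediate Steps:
U(x) = x + (-9 + x)/(10 + x) (U(x) = (-9 + x)/(10 + x) + x = x + (-9 + x)/(10 + x))
1/U(20) = 1/((-9 + 20**2 + 11*20)/(10 + 20)) = 1/((-9 + 400 + 220)/30) = 1/((1/30)*611) = 1/(611/30) = 30/611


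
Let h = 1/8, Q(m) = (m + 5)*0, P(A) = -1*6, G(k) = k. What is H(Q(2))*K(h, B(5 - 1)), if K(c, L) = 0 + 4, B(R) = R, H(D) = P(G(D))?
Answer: -24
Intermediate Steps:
P(A) = -6
Q(m) = 0 (Q(m) = (5 + m)*0 = 0)
h = ⅛ ≈ 0.12500
H(D) = -6
K(c, L) = 4
H(Q(2))*K(h, B(5 - 1)) = -6*4 = -24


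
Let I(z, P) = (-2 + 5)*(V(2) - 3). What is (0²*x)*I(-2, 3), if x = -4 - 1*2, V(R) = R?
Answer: 0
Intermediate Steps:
x = -6 (x = -4 - 2 = -6)
I(z, P) = -3 (I(z, P) = (-2 + 5)*(2 - 3) = 3*(-1) = -3)
(0²*x)*I(-2, 3) = (0²*(-6))*(-3) = (0*(-6))*(-3) = 0*(-3) = 0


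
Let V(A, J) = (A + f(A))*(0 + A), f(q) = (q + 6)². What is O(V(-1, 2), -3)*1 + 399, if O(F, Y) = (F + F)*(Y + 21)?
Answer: -465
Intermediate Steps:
f(q) = (6 + q)²
V(A, J) = A*(A + (6 + A)²) (V(A, J) = (A + (6 + A)²)*(0 + A) = (A + (6 + A)²)*A = A*(A + (6 + A)²))
O(F, Y) = 2*F*(21 + Y) (O(F, Y) = (2*F)*(21 + Y) = 2*F*(21 + Y))
O(V(-1, 2), -3)*1 + 399 = (2*(-(-1 + (6 - 1)²))*(21 - 3))*1 + 399 = (2*(-(-1 + 5²))*18)*1 + 399 = (2*(-(-1 + 25))*18)*1 + 399 = (2*(-1*24)*18)*1 + 399 = (2*(-24)*18)*1 + 399 = -864*1 + 399 = -864 + 399 = -465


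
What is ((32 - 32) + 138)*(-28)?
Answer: -3864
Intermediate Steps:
((32 - 32) + 138)*(-28) = (0 + 138)*(-28) = 138*(-28) = -3864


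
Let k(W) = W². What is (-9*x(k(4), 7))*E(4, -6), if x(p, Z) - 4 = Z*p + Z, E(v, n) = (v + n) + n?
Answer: 8856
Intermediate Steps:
E(v, n) = v + 2*n (E(v, n) = (n + v) + n = v + 2*n)
x(p, Z) = 4 + Z + Z*p (x(p, Z) = 4 + (Z*p + Z) = 4 + (Z + Z*p) = 4 + Z + Z*p)
(-9*x(k(4), 7))*E(4, -6) = (-9*(4 + 7 + 7*4²))*(4 + 2*(-6)) = (-9*(4 + 7 + 7*16))*(4 - 12) = -9*(4 + 7 + 112)*(-8) = -9*123*(-8) = -1107*(-8) = 8856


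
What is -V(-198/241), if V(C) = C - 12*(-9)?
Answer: -25830/241 ≈ -107.18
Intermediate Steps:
V(C) = 108 + C (V(C) = C + 108 = 108 + C)
-V(-198/241) = -(108 - 198/241) = -1*25830/241 = -25830/241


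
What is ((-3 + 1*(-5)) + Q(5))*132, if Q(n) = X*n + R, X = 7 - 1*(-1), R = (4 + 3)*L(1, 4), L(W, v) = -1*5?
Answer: -396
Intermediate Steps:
L(W, v) = -5
R = -35 (R = (4 + 3)*(-5) = 7*(-5) = -35)
X = 8 (X = 7 + 1 = 8)
Q(n) = -35 + 8*n (Q(n) = 8*n - 35 = -35 + 8*n)
((-3 + 1*(-5)) + Q(5))*132 = ((-3 + 1*(-5)) + (-35 + 8*5))*132 = ((-3 - 5) + (-35 + 40))*132 = (-8 + 5)*132 = -3*132 = -396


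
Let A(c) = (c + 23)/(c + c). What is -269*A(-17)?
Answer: 807/17 ≈ 47.471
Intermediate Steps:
A(c) = (23 + c)/(2*c) (A(c) = (23 + c)/((2*c)) = (23 + c)*(1/(2*c)) = (23 + c)/(2*c))
-269*A(-17) = -269*(23 - 17)/(2*(-17)) = -269*(-1)*6/(2*17) = -269*(-3/17) = 807/17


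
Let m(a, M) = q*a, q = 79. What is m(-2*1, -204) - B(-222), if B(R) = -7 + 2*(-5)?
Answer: -141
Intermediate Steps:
B(R) = -17 (B(R) = -7 - 10 = -17)
m(a, M) = 79*a
m(-2*1, -204) - B(-222) = 79*(-2*1) - 1*(-17) = 79*(-2) + 17 = -158 + 17 = -141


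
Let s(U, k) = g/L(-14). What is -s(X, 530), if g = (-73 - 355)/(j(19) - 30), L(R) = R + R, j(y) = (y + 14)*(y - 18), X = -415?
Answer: -107/21 ≈ -5.0952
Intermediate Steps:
j(y) = (-18 + y)*(14 + y) (j(y) = (14 + y)*(-18 + y) = (-18 + y)*(14 + y))
L(R) = 2*R
g = -428/3 (g = (-73 - 355)/((-252 + 19**2 - 4*19) - 30) = -428/((-252 + 361 - 76) - 30) = -428/(33 - 30) = -428/3 ≈ -142.67)
s(U, k) = 107/21 (s(U, k) = -428/(3*(2*(-14))) = -428/3/(-28) = -428/3*(-1/28) = 107/21)
-s(X, 530) = -1*107/21 = -107/21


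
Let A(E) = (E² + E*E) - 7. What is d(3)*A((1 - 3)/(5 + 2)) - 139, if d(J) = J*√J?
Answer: -139 - 1005*√3/49 ≈ -174.52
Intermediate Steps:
d(J) = J^(3/2)
A(E) = -7 + 2*E² (A(E) = (E² + E²) - 7 = 2*E² - 7 = -7 + 2*E²)
d(3)*A((1 - 3)/(5 + 2)) - 139 = 3^(3/2)*(-7 + 2*((1 - 3)/(5 + 2))²) - 139 = (3*√3)*(-7 + 2*(-2/7)²) - 139 = (3*√3)*(-7 + 2*(4/49)) - 139 = (3*√3)*(-7 + 8/49) - 139 = (3*√3)*(-335/49) - 139 = -1005*√3/49 - 139 = -139 - 1005*√3/49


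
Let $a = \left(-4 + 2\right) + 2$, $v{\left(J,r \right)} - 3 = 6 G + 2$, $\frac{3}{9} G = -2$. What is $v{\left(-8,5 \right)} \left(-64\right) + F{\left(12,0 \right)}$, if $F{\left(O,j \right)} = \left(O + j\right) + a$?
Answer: $1996$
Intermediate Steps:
$G = -6$ ($G = 3 \left(-2\right) = -6$)
$v{\left(J,r \right)} = -31$ ($v{\left(J,r \right)} = 3 + \left(6 \left(-6\right) + 2\right) = 3 + \left(-36 + 2\right) = 3 - 34 = -31$)
$a = 0$ ($a = -2 + 2 = 0$)
$F{\left(O,j \right)} = O + j$ ($F{\left(O,j \right)} = \left(O + j\right) + 0 = O + j$)
$v{\left(-8,5 \right)} \left(-64\right) + F{\left(12,0 \right)} = \left(-31\right) \left(-64\right) + \left(12 + 0\right) = 1984 + 12 = 1996$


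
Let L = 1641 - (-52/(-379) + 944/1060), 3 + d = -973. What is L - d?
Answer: 262735171/100435 ≈ 2616.0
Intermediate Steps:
d = -976 (d = -3 - 973 = -976)
L = 164710611/100435 (L = 1641 - (-52*(-1/379) + 944*(1/1060)) = 1641 - (52/379 + 236/265) = 1641 - 1*103224/100435 = 1641 - 103224/100435 = 164710611/100435 ≈ 1640.0)
L - d = 164710611/100435 - 1*(-976) = 164710611/100435 + 976 = 262735171/100435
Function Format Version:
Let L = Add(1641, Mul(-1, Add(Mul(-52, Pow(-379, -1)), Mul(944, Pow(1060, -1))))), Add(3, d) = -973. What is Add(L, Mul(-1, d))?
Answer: Rational(262735171, 100435) ≈ 2616.0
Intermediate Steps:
d = -976 (d = Add(-3, -973) = -976)
L = Rational(164710611, 100435) (L = Add(1641, Mul(-1, Add(Mul(-52, Rational(-1, 379)), Mul(944, Rational(1, 1060))))) = Add(1641, Mul(-1, Add(Rational(52, 379), Rational(236, 265)))) = Add(1641, Mul(-1, Rational(103224, 100435))) = Add(1641, Rational(-103224, 100435)) = Rational(164710611, 100435) ≈ 1640.0)
Add(L, Mul(-1, d)) = Add(Rational(164710611, 100435), Mul(-1, -976)) = Add(Rational(164710611, 100435), 976) = Rational(262735171, 100435)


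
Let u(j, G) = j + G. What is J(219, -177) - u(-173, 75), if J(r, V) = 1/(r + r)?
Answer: 42925/438 ≈ 98.002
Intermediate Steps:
u(j, G) = G + j
J(r, V) = 1/(2*r)
J(219, -177) - u(-173, 75) = (½)/219 - (75 - 173) = (½)*(1/219) - 1*(-98) = 1/438 + 98 = 42925/438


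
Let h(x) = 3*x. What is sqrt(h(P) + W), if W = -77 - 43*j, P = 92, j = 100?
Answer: I*sqrt(4101) ≈ 64.039*I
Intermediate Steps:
W = -4377 (W = -77 - 43*100 = -77 - 4300 = -4377)
sqrt(h(P) + W) = sqrt(3*92 - 4377) = sqrt(276 - 4377) = sqrt(-4101) = I*sqrt(4101)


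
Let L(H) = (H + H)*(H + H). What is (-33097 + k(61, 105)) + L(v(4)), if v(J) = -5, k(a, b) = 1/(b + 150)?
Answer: -8414234/255 ≈ -32997.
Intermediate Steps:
k(a, b) = 1/(150 + b)
L(H) = 4*H² (L(H) = (2*H)*(2*H) = 4*H²)
(-33097 + k(61, 105)) + L(v(4)) = (-33097 + 1/(150 + 105)) + 4*(-5)² = (-33097 + 1/255) + 4*25 = (-33097 + 1/255) + 100 = -8439734/255 + 100 = -8414234/255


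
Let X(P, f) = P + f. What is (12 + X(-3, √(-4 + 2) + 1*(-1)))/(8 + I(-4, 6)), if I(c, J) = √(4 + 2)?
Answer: (8 + I*√2)/(8 + √6) ≈ 0.76559 + 0.13534*I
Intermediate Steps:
I(c, J) = √6
(12 + X(-3, √(-4 + 2) + 1*(-1)))/(8 + I(-4, 6)) = (12 + (-3 + (√(-4 + 2) + 1*(-1))))/(8 + √6) = (12 + (-3 + (√(-2) - 1)))/(8 + √6) = (12 + (-3 + (I*√2 - 1)))/(8 + √6) = (12 + (-3 + (-1 + I*√2)))/(8 + √6) = (12 + (-4 + I*√2))/(8 + √6) = (8 + I*√2)/(8 + √6)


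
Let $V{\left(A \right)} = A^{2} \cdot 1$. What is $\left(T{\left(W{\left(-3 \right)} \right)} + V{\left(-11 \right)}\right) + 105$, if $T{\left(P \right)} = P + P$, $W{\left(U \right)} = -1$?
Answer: $224$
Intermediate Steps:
$T{\left(P \right)} = 2 P$
$V{\left(A \right)} = A^{2}$
$\left(T{\left(W{\left(-3 \right)} \right)} + V{\left(-11 \right)}\right) + 105 = \left(2 \left(-1\right) + \left(-11\right)^{2}\right) + 105 = \left(-2 + 121\right) + 105 = 119 + 105 = 224$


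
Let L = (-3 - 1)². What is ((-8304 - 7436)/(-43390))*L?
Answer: 25184/4339 ≈ 5.8041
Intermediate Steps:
L = 16 (L = (-4)² = 16)
((-8304 - 7436)/(-43390))*L = ((-8304 - 7436)/(-43390))*16 = -15740*(-1/43390)*16 = (1574/4339)*16 = 25184/4339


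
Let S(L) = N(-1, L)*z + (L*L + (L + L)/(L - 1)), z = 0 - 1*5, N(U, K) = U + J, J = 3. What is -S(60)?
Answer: -211930/59 ≈ -3592.0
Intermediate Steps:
N(U, K) = 3 + U (N(U, K) = U + 3 = 3 + U)
z = -5 (z = 0 - 5 = -5)
S(L) = -10 + L² + 2*L/(-1 + L) (S(L) = (3 - 1)*(-5) + (L*L + (L + L)/(L - 1)) = 2*(-5) + (L² + (2*L)/(-1 + L)) = -10 + (L² + 2*L/(-1 + L)) = -10 + L² + 2*L/(-1 + L))
-S(60) = -(10 + 60³ - 1*60² - 8*60)/(-1 + 60) = -(10 + 216000 - 1*3600 - 480)/59 = -(10 + 216000 - 3600 - 480)/59 = -211930/59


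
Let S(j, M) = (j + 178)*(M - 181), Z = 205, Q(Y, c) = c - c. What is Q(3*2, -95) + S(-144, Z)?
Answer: 816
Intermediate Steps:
Q(Y, c) = 0
S(j, M) = (-181 + M)*(178 + j) (S(j, M) = (178 + j)*(-181 + M) = (-181 + M)*(178 + j))
Q(3*2, -95) + S(-144, Z) = 0 + (-32218 - 181*(-144) + 178*205 + 205*(-144)) = 0 + (-32218 + 26064 + 36490 - 29520) = 0 + 816 = 816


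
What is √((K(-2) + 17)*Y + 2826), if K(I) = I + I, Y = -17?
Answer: √2605 ≈ 51.039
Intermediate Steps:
K(I) = 2*I
√((K(-2) + 17)*Y + 2826) = √((2*(-2) + 17)*(-17) + 2826) = √((-4 + 17)*(-17) + 2826) = √(13*(-17) + 2826) = √(-221 + 2826) = √2605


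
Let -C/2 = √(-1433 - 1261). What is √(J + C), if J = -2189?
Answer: √(-2189 - 2*I*√2694) ≈ 1.1091 - 46.8*I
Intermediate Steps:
C = -2*I*√2694 (C = -2*√(-1433 - 1261) = -2*I*√2694 ≈ -103.81*I)
√(J + C) = √(-2189 - 2*I*√2694)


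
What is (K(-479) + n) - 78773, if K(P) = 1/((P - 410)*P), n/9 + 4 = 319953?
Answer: 1192653838209/425831 ≈ 2.8008e+6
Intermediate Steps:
n = 2879541 (n = -36 + 9*319953 = -36 + 2879577 = 2879541)
K(P) = 1/(P*(-410 + P)) (K(P) = 1/((-410 + P)*P) = 1/(P*(-410 + P)))
(K(-479) + n) - 78773 = (1/((-479)*(-410 - 479)) + 2879541) - 78773 = (-1/479/(-889) + 2879541) - 78773 = (-1/479*(-1/889) + 2879541) - 78773 = (1/425831 + 2879541) - 78773 = 1226197823572/425831 - 78773 = 1192653838209/425831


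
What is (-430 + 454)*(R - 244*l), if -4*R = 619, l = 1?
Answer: -9570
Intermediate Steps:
R = -619/4 (R = -1/4*619 = -619/4 ≈ -154.75)
(-430 + 454)*(R - 244*l) = (-430 + 454)*(-619/4 - 244*1) = 24*(-619/4 - 244) = 24*(-1595/4) = -9570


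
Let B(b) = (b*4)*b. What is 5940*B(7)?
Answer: 1164240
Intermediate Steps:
B(b) = 4*b² (B(b) = (4*b)*b = 4*b²)
5940*B(7) = 5940*(4*7²) = 5940*(4*49) = 5940*196 = 1164240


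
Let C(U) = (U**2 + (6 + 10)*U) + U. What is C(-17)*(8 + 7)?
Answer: 0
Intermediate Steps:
C(U) = U**2 + 17*U (C(U) = (U**2 + 16*U) + U = U**2 + 17*U)
C(-17)*(8 + 7) = (-17*(17 - 17))*(8 + 7) = -17*0*15 = 0*15 = 0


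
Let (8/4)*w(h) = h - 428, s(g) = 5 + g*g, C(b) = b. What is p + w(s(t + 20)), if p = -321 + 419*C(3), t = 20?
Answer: 3049/2 ≈ 1524.5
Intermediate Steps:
s(g) = 5 + g²
w(h) = -214 + h/2 (w(h) = (h - 428)/2 = (-428 + h)/2 = -214 + h/2)
p = 936 (p = -321 + 419*3 = -321 + 1257 = 936)
p + w(s(t + 20)) = 936 + (-214 + (5 + (20 + 20)²)/2) = 936 + (-214 + (5 + 40²)/2) = 936 + (-214 + (5 + 1600)/2) = 936 + (-214 + (½)*1605) = 936 + (-214 + 1605/2) = 936 + 1177/2 = 3049/2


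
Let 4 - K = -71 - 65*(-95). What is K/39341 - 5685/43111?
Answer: -486630685/1696029851 ≈ -0.28692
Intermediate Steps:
K = -6100 (K = 4 - (-71 - 65*(-95)) = 4 - (-71 + 6175) = 4 - 1*6104 = 4 - 6104 = -6100)
K/39341 - 5685/43111 = -6100/39341 - 5685/43111 = -486630685/1696029851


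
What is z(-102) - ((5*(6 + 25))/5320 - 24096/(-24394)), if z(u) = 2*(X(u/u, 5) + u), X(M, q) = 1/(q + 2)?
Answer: -379560189/1853944 ≈ -204.73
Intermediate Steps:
X(M, q) = 1/(2 + q)
z(u) = 2/7 + 2*u (z(u) = 2*(1/(2 + 5) + u) = 2*(1/7 + u) = 2/7 + 2*u)
z(-102) - ((5*(6 + 25))/5320 - 24096/(-24394)) = (2/7 + 2*(-102)) - ((5*(6 + 25))/5320 - 24096/(-24394)) = (2/7 - 204) - ((5*31)*(1/5320) - 24096*(-1/24394)) = -1426/7 - (155*(1/5320) + 12048/12197) = -1426/7 - (31/1064 + 12048/12197) = -1426/7 - 1*13197179/12977608 = -1426/7 - 13197179/12977608 = -379560189/1853944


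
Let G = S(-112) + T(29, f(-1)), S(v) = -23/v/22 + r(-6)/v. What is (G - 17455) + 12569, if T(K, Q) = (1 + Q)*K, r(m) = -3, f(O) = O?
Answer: -12039015/2464 ≈ -4886.0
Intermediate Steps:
S(v) = -89/(22*v) (S(v) = -23/v/22 - 3/v = -23/v*(1/22) - 3/v = -23/(22*v) - 3/v = -89/(22*v))
T(K, Q) = K*(1 + Q)
G = 89/2464 (G = -89/22/(-112) + 29*(1 - 1) = -89/22*(-1/112) + 29*0 = 89/2464 + 0 = 89/2464 ≈ 0.036120)
(G - 17455) + 12569 = (89/2464 - 17455) + 12569 = -43009031/2464 + 12569 = -12039015/2464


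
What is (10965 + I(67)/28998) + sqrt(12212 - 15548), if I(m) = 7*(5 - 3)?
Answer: 158981542/14499 + 2*I*sqrt(834) ≈ 10965.0 + 57.758*I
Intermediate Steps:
I(m) = 14 (I(m) = 7*2 = 14)
(10965 + I(67)/28998) + sqrt(12212 - 15548) = (10965 + 14/28998) + sqrt(12212 - 15548) = (10965 + 14*(1/28998)) + sqrt(-3336) = (10965 + 7/14499) + 2*I*sqrt(834) = 158981542/14499 + 2*I*sqrt(834)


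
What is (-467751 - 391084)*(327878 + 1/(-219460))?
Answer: -12359684438518193/43892 ≈ -2.8159e+11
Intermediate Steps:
(-467751 - 391084)*(327878 + 1/(-219460)) = -858835*(327878 - 1/219460) = -858835*71956105879/219460 = -12359684438518193/43892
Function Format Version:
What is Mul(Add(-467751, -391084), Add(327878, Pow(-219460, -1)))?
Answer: Rational(-12359684438518193, 43892) ≈ -2.8159e+11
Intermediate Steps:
Mul(Add(-467751, -391084), Add(327878, Pow(-219460, -1))) = Mul(-858835, Add(327878, Rational(-1, 219460))) = Mul(-858835, Rational(71956105879, 219460)) = Rational(-12359684438518193, 43892)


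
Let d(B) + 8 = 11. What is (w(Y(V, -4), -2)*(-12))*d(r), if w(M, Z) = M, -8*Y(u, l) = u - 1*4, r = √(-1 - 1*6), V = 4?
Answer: 0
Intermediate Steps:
r = I*√7 (r = √(-1 - 6) = √(-7) = I*√7 ≈ 2.6458*I)
d(B) = 3 (d(B) = -8 + 11 = 3)
Y(u, l) = ½ - u/8 (Y(u, l) = -(u - 1*4)/8 = -(u - 4)/8 = -(-4 + u)/8 = ½ - u/8)
(w(Y(V, -4), -2)*(-12))*d(r) = ((½ - ⅛*4)*(-12))*3 = ((½ - ½)*(-12))*3 = (0*(-12))*3 = 0*3 = 0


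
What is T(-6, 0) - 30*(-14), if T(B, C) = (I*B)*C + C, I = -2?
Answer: 420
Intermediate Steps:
T(B, C) = C - 2*B*C (T(B, C) = (-2*B)*C + C = -2*B*C + C = C - 2*B*C)
T(-6, 0) - 30*(-14) = 0*(1 - 2*(-6)) - 30*(-14) = 0*(1 + 12) + 420 = 0*13 + 420 = 0 + 420 = 420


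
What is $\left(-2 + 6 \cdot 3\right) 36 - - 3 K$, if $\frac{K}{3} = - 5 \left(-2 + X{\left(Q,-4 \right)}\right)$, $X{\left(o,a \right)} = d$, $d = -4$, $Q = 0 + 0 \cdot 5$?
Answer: $846$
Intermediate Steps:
$Q = 0$ ($Q = 0 + 0 = 0$)
$X{\left(o,a \right)} = -4$
$K = 90$ ($K = 3 \left(- 5 \left(-2 - 4\right)\right) = 3 \left(\left(-5\right) \left(-6\right)\right) = 3 \cdot 30 = 90$)
$\left(-2 + 6 \cdot 3\right) 36 - - 3 K = \left(-2 + 6 \cdot 3\right) 36 - \left(-3\right) 90 = \left(-2 + 18\right) 36 - -270 = 16 \cdot 36 + 270 = 576 + 270 = 846$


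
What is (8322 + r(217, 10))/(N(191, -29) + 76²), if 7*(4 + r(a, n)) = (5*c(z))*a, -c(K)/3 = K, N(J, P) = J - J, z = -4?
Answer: 5089/2888 ≈ 1.7621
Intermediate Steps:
N(J, P) = 0
c(K) = -3*K
r(a, n) = -4 + 60*a/7 (r(a, n) = -4 + ((5*(-3*(-4)))*a)/7 = -4 + ((5*12)*a)/7 = -4 + (60*a)/7 = -4 + 60*a/7)
(8322 + r(217, 10))/(N(191, -29) + 76²) = (8322 + (-4 + (60/7)*217))/(0 + 76²) = (8322 + (-4 + 1860))/(0 + 5776) = (8322 + 1856)/5776 = 10178*(1/5776) = 5089/2888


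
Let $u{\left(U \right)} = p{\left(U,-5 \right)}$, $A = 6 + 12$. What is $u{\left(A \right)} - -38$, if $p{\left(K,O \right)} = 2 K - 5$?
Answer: $69$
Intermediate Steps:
$A = 18$
$p{\left(K,O \right)} = -5 + 2 K$
$u{\left(U \right)} = -5 + 2 U$
$u{\left(A \right)} - -38 = \left(-5 + 2 \cdot 18\right) - -38 = \left(-5 + 36\right) + 38 = 31 + 38 = 69$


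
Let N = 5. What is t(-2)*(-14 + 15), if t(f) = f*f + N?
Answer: 9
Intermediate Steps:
t(f) = 5 + f² (t(f) = f*f + 5 = f² + 5 = 5 + f²)
t(-2)*(-14 + 15) = (5 + (-2)²)*(-14 + 15) = (5 + 4)*1 = 9*1 = 9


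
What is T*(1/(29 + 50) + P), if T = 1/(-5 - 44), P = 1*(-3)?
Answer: 236/3871 ≈ 0.060966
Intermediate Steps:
P = -3
T = -1/49 (T = 1/(-49) = -1/49 ≈ -0.020408)
T*(1/(29 + 50) + P) = -(1/(29 + 50) - 3)/49 = -(1/79 - 3)/49 = -1/49*(-236/79) = 236/3871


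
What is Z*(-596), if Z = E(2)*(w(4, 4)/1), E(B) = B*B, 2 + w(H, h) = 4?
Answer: -4768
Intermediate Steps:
w(H, h) = 2 (w(H, h) = -2 + 4 = 2)
E(B) = B²
Z = 8 (Z = 2²*(2/1) = 4*(2*1) = 4*2 = 8)
Z*(-596) = 8*(-596) = -4768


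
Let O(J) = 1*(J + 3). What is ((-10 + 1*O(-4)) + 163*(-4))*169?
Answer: -112047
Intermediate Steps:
O(J) = 3 + J (O(J) = 1*(3 + J) = 3 + J)
((-10 + 1*O(-4)) + 163*(-4))*169 = ((-10 + 1*(3 - 4)) + 163*(-4))*169 = ((-10 + 1*(-1)) - 652)*169 = ((-10 - 1) - 652)*169 = (-11 - 652)*169 = -663*169 = -112047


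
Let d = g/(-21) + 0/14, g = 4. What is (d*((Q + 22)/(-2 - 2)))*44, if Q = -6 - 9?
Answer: 44/3 ≈ 14.667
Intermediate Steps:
Q = -15
d = -4/21 (d = 4/(-21) + 0/14 = 4*(-1/21) + 0*(1/14) = -4/21 + 0 = -4/21 ≈ -0.19048)
(d*((Q + 22)/(-2 - 2)))*44 = -4*(-15 + 22)/(21*(-2 - 2))*44 = -4/(3*(-4))*44 = -4*(-1)/(3*4)*44 = -4/21*(-7/4)*44 = (1/3)*44 = 44/3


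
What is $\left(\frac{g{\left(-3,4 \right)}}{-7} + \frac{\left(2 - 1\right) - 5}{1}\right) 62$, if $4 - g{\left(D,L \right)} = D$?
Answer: $-310$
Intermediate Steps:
$g{\left(D,L \right)} = 4 - D$
$\left(\frac{g{\left(-3,4 \right)}}{-7} + \frac{\left(2 - 1\right) - 5}{1}\right) 62 = \left(\frac{4 - -3}{-7} + \frac{\left(2 - 1\right) - 5}{1}\right) 62 = \left(\left(4 + 3\right) \left(- \frac{1}{7}\right) + \left(1 - 5\right) 1\right) 62 = \left(7 \left(- \frac{1}{7}\right) - 4\right) 62 = \left(-1 - 4\right) 62 = \left(-5\right) 62 = -310$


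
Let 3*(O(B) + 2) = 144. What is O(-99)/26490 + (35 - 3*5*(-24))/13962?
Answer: 616989/20547410 ≈ 0.030028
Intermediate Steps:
O(B) = 46 (O(B) = -2 + (⅓)*144 = -2 + 48 = 46)
O(-99)/26490 + (35 - 3*5*(-24))/13962 = 46/26490 + (35 - 3*5*(-24))/13962 = 46*(1/26490) + (35 - 15*(-24))*(1/13962) = 23/13245 + (35 + 360)*(1/13962) = 23/13245 + 395*(1/13962) = 23/13245 + 395/13962 = 616989/20547410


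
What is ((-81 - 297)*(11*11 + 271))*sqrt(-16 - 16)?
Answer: -592704*I*sqrt(2) ≈ -8.3821e+5*I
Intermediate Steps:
((-81 - 297)*(11*11 + 271))*sqrt(-16 - 16) = (-378*(121 + 271))*sqrt(-32) = (-378*392)*(4*I*sqrt(2)) = -592704*I*sqrt(2)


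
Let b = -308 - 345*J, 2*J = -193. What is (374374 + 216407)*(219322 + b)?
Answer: 298115772753/2 ≈ 1.4906e+11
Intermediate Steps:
J = -193/2 (J = (1/2)*(-193) = -193/2 ≈ -96.500)
b = 65969/2 (b = -308 - 345*(-193/2) = -308 + 66585/2 = 65969/2 ≈ 32985.)
(374374 + 216407)*(219322 + b) = (374374 + 216407)*(219322 + 65969/2) = 590781*(504613/2) = 298115772753/2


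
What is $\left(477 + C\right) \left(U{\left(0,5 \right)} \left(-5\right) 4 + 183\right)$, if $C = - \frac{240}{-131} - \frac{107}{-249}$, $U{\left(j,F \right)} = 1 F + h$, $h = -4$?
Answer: $\frac{2548185520}{32619} \approx 78120.0$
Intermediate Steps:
$U{\left(j,F \right)} = -4 + F$ ($U{\left(j,F \right)} = 1 F - 4 = F - 4 = -4 + F$)
$C = \frac{73777}{32619}$ ($C = \left(-240\right) \left(- \frac{1}{131}\right) - - \frac{107}{249} = \frac{240}{131} + \frac{107}{249} = \frac{73777}{32619} \approx 2.2618$)
$\left(477 + C\right) \left(U{\left(0,5 \right)} \left(-5\right) 4 + 183\right) = \left(477 + \frac{73777}{32619}\right) \left(\left(-4 + 5\right) \left(-5\right) 4 + 183\right) = \frac{15633040 \left(1 \left(-5\right) 4 + 183\right)}{32619} = \frac{15633040 \left(\left(-5\right) 4 + 183\right)}{32619} = \frac{15633040 \left(-20 + 183\right)}{32619} = \frac{15633040}{32619} \cdot 163 = \frac{2548185520}{32619}$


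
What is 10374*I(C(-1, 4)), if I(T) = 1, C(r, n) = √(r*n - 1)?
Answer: 10374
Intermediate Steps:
C(r, n) = √(-1 + n*r) (C(r, n) = √(n*r - 1) = √(-1 + n*r))
10374*I(C(-1, 4)) = 10374*1 = 10374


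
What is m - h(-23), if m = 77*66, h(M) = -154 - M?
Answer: 5213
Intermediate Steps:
m = 5082
m - h(-23) = 5082 - (-154 - 1*(-23)) = 5082 - (-154 + 23) = 5082 - 1*(-131) = 5082 + 131 = 5213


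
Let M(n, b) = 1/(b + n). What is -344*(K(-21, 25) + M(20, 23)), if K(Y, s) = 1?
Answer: -352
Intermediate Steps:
-344*(K(-21, 25) + M(20, 23)) = -344*(1 + 1/(23 + 20)) = -344*(1 + 1/43) = -344*44/43 = -352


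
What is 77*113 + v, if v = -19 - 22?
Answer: 8660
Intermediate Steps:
v = -41
77*113 + v = 77*113 - 41 = 8701 - 41 = 8660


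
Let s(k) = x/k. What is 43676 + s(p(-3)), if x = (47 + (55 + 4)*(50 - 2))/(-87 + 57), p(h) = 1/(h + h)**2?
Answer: 201106/5 ≈ 40221.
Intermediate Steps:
p(h) = 1/(4*h**2) (p(h) = 1/(2*h)**2 = 1/(4*h**2))
x = -2879/30 (x = (47 + 59*48)/(-30) = (47 + 2832)*(-1/30) = 2879*(-1/30) = -2879/30 ≈ -95.967)
s(k) = -2879/(30*k)
43676 + s(p(-3)) = 43676 - 2879/(30*((1/4)/(-3)**2)) = 43676 - 2879/(30*((1/4)*(1/9))) = 43676 - 2879/(30*1/36) = 43676 - 2879/30*36 = 43676 - 17274/5 = 201106/5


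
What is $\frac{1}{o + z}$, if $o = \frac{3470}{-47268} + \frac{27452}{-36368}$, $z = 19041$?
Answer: $\frac{107440164}{2045679175343} \approx 5.2521 \cdot 10^{-5}$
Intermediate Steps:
$o = - \frac{88987381}{107440164}$ ($o = 3470 \left(- \frac{1}{47268}\right) + 27452 \left(- \frac{1}{36368}\right) = - \frac{1735}{23634} - \frac{6863}{9092} = - \frac{88987381}{107440164} \approx -0.82825$)
$\frac{1}{o + z} = \frac{1}{- \frac{88987381}{107440164} + 19041} = \frac{1}{\frac{2045679175343}{107440164}} = \frac{107440164}{2045679175343}$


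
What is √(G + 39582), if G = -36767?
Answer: √2815 ≈ 53.057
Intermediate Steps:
√(G + 39582) = √(-36767 + 39582) = √2815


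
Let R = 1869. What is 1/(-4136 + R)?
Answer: -1/2267 ≈ -0.00044111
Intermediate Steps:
1/(-4136 + R) = 1/(-4136 + 1869) = 1/(-2267) = -1/2267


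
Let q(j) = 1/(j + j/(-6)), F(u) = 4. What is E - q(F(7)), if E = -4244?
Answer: -42443/10 ≈ -4244.3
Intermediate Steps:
q(j) = 6/(5*j) (q(j) = 1/(j + j*(-1/6)) = 1/(j - j/6) = 1/(5*j/6) = 6/(5*j))
E - q(F(7)) = -4244 - 6/(5*4) = -4244 - 1*3/10 = -4244 - 3/10 = -42443/10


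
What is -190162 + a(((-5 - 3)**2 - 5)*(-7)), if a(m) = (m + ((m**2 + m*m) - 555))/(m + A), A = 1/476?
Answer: -12515099338/65529 ≈ -1.9099e+5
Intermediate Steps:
A = 1/476 ≈ 0.0021008
a(m) = (-555 + m + 2*m**2)/(1/476 + m) (a(m) = (m + ((m**2 + m*m) - 555))/(m + 1/476) = (m + ((m**2 + m**2) - 555))/(1/476 + m) = (m + (2*m**2 - 555))/(1/476 + m) = (m + (-555 + 2*m**2))/(1/476 + m) = (-555 + m + 2*m**2)/(1/476 + m))
-190162 + a(((-5 - 3)**2 - 5)*(-7)) = -190162 + 476*(-555 + ((-5 - 3)**2 - 5)*(-7) + 2*(((-5 - 3)**2 - 5)*(-7))**2)/(1 + 476*(((-5 - 3)**2 - 5)*(-7))) = -190162 + 476*(-555 + ((-8)**2 - 5)*(-7) + 2*(((-8)**2 - 5)*(-7))**2)/(1 + 476*(((-8)**2 - 5)*(-7))) = -190162 + 476*(-555 + (64 - 5)*(-7) + 2*((64 - 5)*(-7))**2)/(1 + 476*((64 - 5)*(-7))) = -190162 + 476*(-555 + 59*(-7) + 2*(59*(-7))**2)/(1 + 476*(59*(-7))) = -190162 + 476*(-555 - 413 + 2*(-413)**2)/(1 + 476*(-413)) = -190162 + 476*(-555 - 413 + 2*170569)/(1 - 196588) = -190162 + 476*(-555 - 413 + 341138)/(-196587) = -190162 + 476*(-1/196587)*340170 = -190162 - 53973640/65529 = -12515099338/65529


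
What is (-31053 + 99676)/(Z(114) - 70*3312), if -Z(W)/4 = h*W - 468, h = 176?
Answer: -68623/310224 ≈ -0.22120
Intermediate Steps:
Z(W) = 1872 - 704*W (Z(W) = -4*(176*W - 468) = -4*(-468 + 176*W) = 1872 - 704*W)
(-31053 + 99676)/(Z(114) - 70*3312) = (-31053 + 99676)/((1872 - 704*114) - 70*3312) = 68623/((1872 - 80256) - 231840) = 68623/(-78384 - 231840) = 68623/(-310224) = 68623*(-1/310224) = -68623/310224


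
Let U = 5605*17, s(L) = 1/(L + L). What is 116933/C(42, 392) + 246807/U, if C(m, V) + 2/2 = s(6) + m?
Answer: 463062999/162545 ≈ 2848.8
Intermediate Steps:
s(L) = 1/(2*L)
U = 95285
C(m, V) = -11/12 + m (C(m, V) = -1 + ((½)/6 + m) = -1 + ((½)*(⅙) + m) = -1 + (1/12 + m) = -11/12 + m)
116933/C(42, 392) + 246807/U = 116933/(-11/12 + 42) + 246807/95285 = 116933/(493/12) + 246807*(1/95285) = 116933*(12/493) + 246807/95285 = 1403196/493 + 246807/95285 = 463062999/162545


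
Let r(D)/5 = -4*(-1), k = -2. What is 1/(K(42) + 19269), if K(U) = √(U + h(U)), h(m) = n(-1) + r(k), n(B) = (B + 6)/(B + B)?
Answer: 38538/742588603 - √238/742588603 ≈ 5.1876e-5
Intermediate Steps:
n(B) = (6 + B)/(2*B) (n(B) = (6 + B)/((2*B)) = (6 + B)*(1/(2*B)) = (6 + B)/(2*B))
r(D) = 20 (r(D) = 5*(-4*(-1)) = 5*4 = 20)
h(m) = 35/2 (h(m) = (½)*(6 - 1)/(-1) + 20 = (½)*(-1)*5 + 20 = -5/2 + 20 = 35/2)
K(U) = √(35/2 + U) (K(U) = √(U + 35/2) = √(35/2 + U))
1/(K(42) + 19269) = 1/(√(70 + 4*42)/2 + 19269) = 1/(√(70 + 168)/2 + 19269) = 1/(√238/2 + 19269) = 1/(19269 + √238/2)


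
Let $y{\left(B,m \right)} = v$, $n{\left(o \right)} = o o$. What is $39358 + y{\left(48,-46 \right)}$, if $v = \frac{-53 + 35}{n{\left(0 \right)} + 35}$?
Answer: $\frac{1377512}{35} \approx 39358.0$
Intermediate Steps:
$n{\left(o \right)} = o^{2}$
$v = - \frac{18}{35}$ ($v = \frac{-53 + 35}{0^{2} + 35} = - \frac{18}{0 + 35} = - \frac{18}{35} \approx -0.51429$)
$y{\left(B,m \right)} = - \frac{18}{35}$
$39358 + y{\left(48,-46 \right)} = 39358 - \frac{18}{35} = \frac{1377512}{35}$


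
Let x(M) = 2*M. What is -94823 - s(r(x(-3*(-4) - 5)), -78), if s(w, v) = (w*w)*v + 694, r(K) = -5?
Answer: -93567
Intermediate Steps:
s(w, v) = 694 + v*w² (s(w, v) = w²*v + 694 = v*w² + 694 = 694 + v*w²)
-94823 - s(r(x(-3*(-4) - 5)), -78) = -94823 - (694 - 78*(-5)²) = -94823 - (694 - 78*25) = -94823 - (694 - 1950) = -94823 - 1*(-1256) = -94823 + 1256 = -93567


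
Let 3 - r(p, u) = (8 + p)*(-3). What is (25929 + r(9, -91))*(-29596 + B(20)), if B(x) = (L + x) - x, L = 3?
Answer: -768914919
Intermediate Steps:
r(p, u) = 27 + 3*p (r(p, u) = 3 - (8 + p)*(-3) = 3 - (-24 - 3*p) = 3 + (24 + 3*p) = 27 + 3*p)
B(x) = 3 (B(x) = (3 + x) - x = 3)
(25929 + r(9, -91))*(-29596 + B(20)) = (25929 + (27 + 3*9))*(-29596 + 3) = (25929 + (27 + 27))*(-29593) = (25929 + 54)*(-29593) = 25983*(-29593) = -768914919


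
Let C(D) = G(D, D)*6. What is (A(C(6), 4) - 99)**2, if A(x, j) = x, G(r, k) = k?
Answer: 3969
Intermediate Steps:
C(D) = 6*D (C(D) = D*6 = 6*D)
(A(C(6), 4) - 99)**2 = (6*6 - 99)**2 = (36 - 99)**2 = (-63)**2 = 3969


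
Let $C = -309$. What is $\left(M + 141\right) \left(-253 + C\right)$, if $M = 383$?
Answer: $-294488$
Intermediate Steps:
$\left(M + 141\right) \left(-253 + C\right) = \left(383 + 141\right) \left(-253 - 309\right) = 524 \left(-562\right) = -294488$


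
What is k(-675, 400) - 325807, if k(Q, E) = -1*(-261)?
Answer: -325546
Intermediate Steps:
k(Q, E) = 261
k(-675, 400) - 325807 = 261 - 325807 = -325546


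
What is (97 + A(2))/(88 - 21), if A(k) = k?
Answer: 99/67 ≈ 1.4776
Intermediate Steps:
(97 + A(2))/(88 - 21) = (97 + 2)/(88 - 21) = 99/67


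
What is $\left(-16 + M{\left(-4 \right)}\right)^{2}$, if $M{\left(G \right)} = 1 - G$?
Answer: $121$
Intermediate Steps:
$\left(-16 + M{\left(-4 \right)}\right)^{2} = \left(-16 + \left(1 - -4\right)\right)^{2} = \left(-16 + \left(1 + 4\right)\right)^{2} = \left(-16 + 5\right)^{2} = \left(-11\right)^{2} = 121$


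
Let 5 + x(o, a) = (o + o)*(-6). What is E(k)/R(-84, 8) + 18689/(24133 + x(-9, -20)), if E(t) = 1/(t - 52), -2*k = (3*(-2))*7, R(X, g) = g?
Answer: 1152659/1502632 ≈ 0.76709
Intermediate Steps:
k = 21 (k = -3*(-2)*7/2 = -(-3)*7 = -½*(-42) = 21)
x(o, a) = -5 - 12*o (x(o, a) = -5 + (o + o)*(-6) = -5 + (2*o)*(-6) = -5 - 12*o)
E(t) = 1/(-52 + t)
E(k)/R(-84, 8) + 18689/(24133 + x(-9, -20)) = 1/((-52 + 21)*8) + 18689/(24133 + (-5 - 12*(-9))) = (⅛)/(-31) + 18689/(24133 + (-5 + 108)) = -1/31*⅛ + 18689/(24133 + 103) = -1/248 + 18689/24236 = 1152659/1502632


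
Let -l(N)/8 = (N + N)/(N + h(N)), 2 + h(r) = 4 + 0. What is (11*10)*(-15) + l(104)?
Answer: -88282/53 ≈ -1665.7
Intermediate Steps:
h(r) = 2 (h(r) = -2 + (4 + 0) = -2 + 4 = 2)
l(N) = -16*N/(2 + N) (l(N) = -8*(N + N)/(N + 2) = -8*2*N/(2 + N) = -16*N/(2 + N))
(11*10)*(-15) + l(104) = (11*10)*(-15) - 16*104/(2 + 104) = 110*(-15) - 16*104/106 = -1650 - 16*104*1/106 = -1650 - 832/53 = -88282/53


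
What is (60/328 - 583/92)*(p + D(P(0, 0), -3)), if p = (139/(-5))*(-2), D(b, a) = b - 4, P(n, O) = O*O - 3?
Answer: -5640759/18860 ≈ -299.09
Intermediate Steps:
P(n, O) = -3 + O**2 (P(n, O) = O**2 - 3 = -3 + O**2)
D(b, a) = -4 + b
p = 278/5 (p = (139*(-1/5))*(-2) = -139/5*(-2) = 278/5 ≈ 55.600)
(60/328 - 583/92)*(p + D(P(0, 0), -3)) = (60/328 - 583/92)*(278/5 + (-4 + (-3 + 0**2))) = (60*(1/328) - 583*1/92)*(278/5 + (-4 + (-3 + 0))) = (15/82 - 583/92)*(278/5 + (-4 - 3)) = -23213*(278/5 - 7)/3772 = -23213/3772*243/5 = -5640759/18860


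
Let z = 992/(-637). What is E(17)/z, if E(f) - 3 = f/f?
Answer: -637/248 ≈ -2.5686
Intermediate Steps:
E(f) = 4 (E(f) = 3 + f/f = 3 + 1 = 4)
z = -992/637 (z = 992*(-1/637) = -992/637 ≈ -1.5573)
E(17)/z = 4/(-992/637) = 4*(-637/992) = -637/248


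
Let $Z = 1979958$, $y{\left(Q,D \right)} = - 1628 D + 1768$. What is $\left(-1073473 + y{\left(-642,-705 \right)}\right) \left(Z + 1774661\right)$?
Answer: $285482455665$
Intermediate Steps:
$y{\left(Q,D \right)} = 1768 - 1628 D$
$\left(-1073473 + y{\left(-642,-705 \right)}\right) \left(Z + 1774661\right) = \left(-1073473 + \left(1768 - -1147740\right)\right) \left(1979958 + 1774661\right) = \left(-1073473 + \left(1768 + 1147740\right)\right) 3754619 = \left(-1073473 + 1149508\right) 3754619 = 76035 \cdot 3754619 = 285482455665$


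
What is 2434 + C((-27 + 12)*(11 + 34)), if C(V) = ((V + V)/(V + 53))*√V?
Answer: 2434 + 10125*I*√3/311 ≈ 2434.0 + 56.389*I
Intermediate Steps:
C(V) = 2*V^(3/2)/(53 + V) (C(V) = ((2*V)/(53 + V))*√V = (2*V/(53 + V))*√V = 2*V^(3/2)/(53 + V))
2434 + C((-27 + 12)*(11 + 34)) = 2434 + 2*((-27 + 12)*(11 + 34))^(3/2)/(53 + (-27 + 12)*(11 + 34)) = 2434 + 2*(-15*45)^(3/2)/(53 - 15*45) = 2434 + 2*(-675)^(3/2)/(53 - 675) = 2434 + 2*(-10125*I*√3)/(-622) = 2434 + 2*(-10125*I*√3)*(-1/622) = 2434 + 10125*I*√3/311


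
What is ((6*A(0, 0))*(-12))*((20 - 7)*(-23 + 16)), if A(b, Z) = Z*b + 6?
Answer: 39312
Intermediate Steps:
A(b, Z) = 6 + Z*b
((6*A(0, 0))*(-12))*((20 - 7)*(-23 + 16)) = ((6*(6 + 0*0))*(-12))*((20 - 7)*(-23 + 16)) = ((6*(6 + 0))*(-12))*(13*(-7)) = ((6*6)*(-12))*(-91) = (36*(-12))*(-91) = -432*(-91) = 39312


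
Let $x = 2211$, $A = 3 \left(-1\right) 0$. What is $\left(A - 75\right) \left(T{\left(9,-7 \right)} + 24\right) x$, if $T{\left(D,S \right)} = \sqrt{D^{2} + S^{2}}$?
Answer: $-3979800 - 165825 \sqrt{130} \approx -5.8705 \cdot 10^{6}$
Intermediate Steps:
$A = 0$ ($A = \left(-3\right) 0 = 0$)
$\left(A - 75\right) \left(T{\left(9,-7 \right)} + 24\right) x = \left(0 - 75\right) \left(\sqrt{9^{2} + \left(-7\right)^{2}} + 24\right) 2211 = - 75 \left(\sqrt{81 + 49} + 24\right) 2211 = - 75 \left(\sqrt{130} + 24\right) 2211 = - 75 \left(24 + \sqrt{130}\right) 2211 = \left(-1800 - 75 \sqrt{130}\right) 2211 = -3979800 - 165825 \sqrt{130}$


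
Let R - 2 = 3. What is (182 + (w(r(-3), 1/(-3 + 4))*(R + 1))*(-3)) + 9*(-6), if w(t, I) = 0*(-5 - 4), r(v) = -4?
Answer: 128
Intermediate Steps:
R = 5 (R = 2 + 3 = 5)
w(t, I) = 0 (w(t, I) = 0*(-9) = 0)
(182 + (w(r(-3), 1/(-3 + 4))*(R + 1))*(-3)) + 9*(-6) = (182 + (0*(5 + 1))*(-3)) + 9*(-6) = (182 + (0*6)*(-3)) - 54 = (182 + 0*(-3)) - 54 = (182 + 0) - 54 = 182 - 54 = 128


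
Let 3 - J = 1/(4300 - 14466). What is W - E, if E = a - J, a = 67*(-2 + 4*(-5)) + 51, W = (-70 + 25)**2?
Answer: 35082867/10166 ≈ 3451.0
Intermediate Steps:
W = 2025 (W = (-45)**2 = 2025)
J = 30499/10166 (J = 3 - 1/(4300 - 14466) = 3 - 1/(-10166) = 3 - 1*(-1/10166) = 3 + 1/10166 = 30499/10166 ≈ 3.0001)
a = -1423 (a = 67*(-2 - 20) + 51 = 67*(-22) + 51 = -1474 + 51 = -1423)
E = -14496717/10166 (E = -1423 - 1*30499/10166 = -1423 - 30499/10166 = -14496717/10166 ≈ -1426.0)
W - E = 2025 - 1*(-14496717/10166) = 2025 + 14496717/10166 = 35082867/10166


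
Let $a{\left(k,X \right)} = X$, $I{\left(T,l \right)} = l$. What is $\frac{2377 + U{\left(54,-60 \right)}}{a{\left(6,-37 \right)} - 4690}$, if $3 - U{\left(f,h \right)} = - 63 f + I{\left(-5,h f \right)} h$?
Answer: $\frac{188618}{4727} \approx 39.902$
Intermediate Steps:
$U{\left(f,h \right)} = 3 + 63 f - f h^{2}$ ($U{\left(f,h \right)} = 3 - \left(- 63 f + h f h\right) = 3 - \left(- 63 f + f h h\right) = 3 - \left(- 63 f + f h^{2}\right) = 3 + 63 f - f h^{2}$)
$\frac{2377 + U{\left(54,-60 \right)}}{a{\left(6,-37 \right)} - 4690} = \frac{2377 + \left(3 + 63 \cdot 54 - 54 \left(-60\right)^{2}\right)}{-37 - 4690} = \frac{2377 + \left(3 + 3402 - 54 \cdot 3600\right)}{-4727} = \left(2377 + \left(3 + 3402 - 194400\right)\right) \left(- \frac{1}{4727}\right) = \left(2377 - 190995\right) \left(- \frac{1}{4727}\right) = \left(-188618\right) \left(- \frac{1}{4727}\right) = \frac{188618}{4727}$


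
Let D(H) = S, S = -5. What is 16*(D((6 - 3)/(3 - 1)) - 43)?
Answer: -768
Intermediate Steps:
D(H) = -5
16*(D((6 - 3)/(3 - 1)) - 43) = 16*(-5 - 43) = 16*(-48) = -768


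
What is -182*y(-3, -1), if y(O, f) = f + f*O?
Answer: -364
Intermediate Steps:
y(O, f) = f + O*f
-182*y(-3, -1) = -(-182)*(1 - 3) = -(-182)*(-2) = -182*2 = -364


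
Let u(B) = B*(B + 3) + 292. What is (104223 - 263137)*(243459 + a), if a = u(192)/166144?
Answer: -803494805465849/20768 ≈ -3.8689e+10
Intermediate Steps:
u(B) = 292 + B*(3 + B) (u(B) = B*(3 + B) + 292 = 292 + B*(3 + B))
a = 9433/41536 (a = (292 + 192**2 + 3*192)/166144 = (292 + 36864 + 576)*(1/166144) = 37732*(1/166144) = 9433/41536 ≈ 0.22710)
(104223 - 263137)*(243459 + a) = (104223 - 263137)*(243459 + 9433/41536) = -158914*10112322457/41536 = -803494805465849/20768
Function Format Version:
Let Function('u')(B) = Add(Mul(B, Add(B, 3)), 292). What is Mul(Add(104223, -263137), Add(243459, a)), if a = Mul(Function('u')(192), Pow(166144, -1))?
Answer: Rational(-803494805465849, 20768) ≈ -3.8689e+10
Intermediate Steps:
Function('u')(B) = Add(292, Mul(B, Add(3, B))) (Function('u')(B) = Add(Mul(B, Add(3, B)), 292) = Add(292, Mul(B, Add(3, B))))
a = Rational(9433, 41536) (a = Mul(Add(292, Pow(192, 2), Mul(3, 192)), Pow(166144, -1)) = Mul(Add(292, 36864, 576), Rational(1, 166144)) = Mul(37732, Rational(1, 166144)) = Rational(9433, 41536) ≈ 0.22710)
Mul(Add(104223, -263137), Add(243459, a)) = Mul(Add(104223, -263137), Add(243459, Rational(9433, 41536))) = Mul(-158914, Rational(10112322457, 41536)) = Rational(-803494805465849, 20768)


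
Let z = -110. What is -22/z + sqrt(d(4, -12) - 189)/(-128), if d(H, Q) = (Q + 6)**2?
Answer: 1/5 - 3*I*sqrt(17)/128 ≈ 0.2 - 0.096635*I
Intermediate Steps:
d(H, Q) = (6 + Q)**2
-22/z + sqrt(d(4, -12) - 189)/(-128) = -22/(-110) + sqrt((6 - 12)**2 - 189)/(-128) = -22*(-1/110) + sqrt((-6)**2 - 189)*(-1/128) = 1/5 + sqrt(36 - 189)*(-1/128) = 1/5 + sqrt(-153)*(-1/128) = 1/5 + (3*I*sqrt(17))*(-1/128) = 1/5 - 3*I*sqrt(17)/128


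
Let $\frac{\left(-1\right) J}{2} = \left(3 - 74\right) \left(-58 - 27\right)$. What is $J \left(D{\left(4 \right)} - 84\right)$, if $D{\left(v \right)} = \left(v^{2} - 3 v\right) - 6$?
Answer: $1038020$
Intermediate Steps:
$D{\left(v \right)} = -6 + v^{2} - 3 v$
$J = -12070$ ($J = - 2 \left(3 - 74\right) \left(-58 - 27\right) = - 2 \left(\left(-71\right) \left(-85\right)\right) = \left(-2\right) 6035 = -12070$)
$J \left(D{\left(4 \right)} - 84\right) = - 12070 \left(\left(-6 + 4^{2} - 12\right) - 84\right) = - 12070 \left(\left(-6 + 16 - 12\right) - 84\right) = - 12070 \left(-2 - 84\right) = \left(-12070\right) \left(-86\right) = 1038020$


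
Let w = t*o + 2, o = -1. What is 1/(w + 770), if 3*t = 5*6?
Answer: 1/762 ≈ 0.0013123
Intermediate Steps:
t = 10 (t = (5*6)/3 = (⅓)*30 = 10)
w = -8 (w = 10*(-1) + 2 = -10 + 2 = -8)
1/(w + 770) = 1/(-8 + 770) = 1/762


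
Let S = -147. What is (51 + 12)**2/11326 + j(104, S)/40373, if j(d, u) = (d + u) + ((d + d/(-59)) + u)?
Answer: 1342219965/3854087326 ≈ 0.34826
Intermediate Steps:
j(d, u) = 2*u + 117*d/59 (j(d, u) = (d + u) + ((d + d*(-1/59)) + u) = (d + u) + ((d - d/59) + u) = (d + u) + (58*d/59 + u) = (d + u) + (u + 58*d/59) = 2*u + 117*d/59)
(51 + 12)**2/11326 + j(104, S)/40373 = (51 + 12)**2/11326 + (2*(-147) + (117/59)*104)/40373 = 63**2*(1/11326) + (-294 + 12168/59)*(1/40373) = 3969*(1/11326) - 5178/59*1/40373 = 567/1618 - 5178/2382007 = 1342219965/3854087326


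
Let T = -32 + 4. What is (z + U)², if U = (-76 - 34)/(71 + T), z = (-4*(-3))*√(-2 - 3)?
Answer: -1319180/1849 - 2640*I*√5/43 ≈ -713.46 - 137.28*I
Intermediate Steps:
T = -28
z = 12*I*√5 (z = 12*√(-5) = 12*(I*√5) = 12*I*√5 ≈ 26.833*I)
U = -110/43 (U = (-76 - 34)/(71 - 28) = -110/43 ≈ -2.5581)
(z + U)² = (12*I*√5 - 110/43)² = (-110/43 + 12*I*√5)²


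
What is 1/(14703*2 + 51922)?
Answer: 1/81328 ≈ 1.2296e-5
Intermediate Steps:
1/(14703*2 + 51922) = 1/(29406 + 51922) = 1/81328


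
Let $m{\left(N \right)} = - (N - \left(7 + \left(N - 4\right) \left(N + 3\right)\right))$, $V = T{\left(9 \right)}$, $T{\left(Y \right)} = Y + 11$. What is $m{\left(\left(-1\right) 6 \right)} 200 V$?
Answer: $172000$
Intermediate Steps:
$T{\left(Y \right)} = 11 + Y$
$V = 20$ ($V = 11 + 9 = 20$)
$m{\left(N \right)} = 7 - N + \left(-4 + N\right) \left(3 + N\right)$ ($m{\left(N \right)} = - (N - \left(7 + \left(-4 + N\right) \left(3 + N\right)\right)) = - (-7 + N - \left(-4 + N\right) \left(3 + N\right)) = 7 - N + \left(-4 + N\right) \left(3 + N\right)$)
$m{\left(\left(-1\right) 6 \right)} 200 V = \left(-5 + \left(\left(-1\right) 6\right)^{2} - 2 \left(\left(-1\right) 6\right)\right) 200 \cdot 20 = \left(-5 + \left(-6\right)^{2} - -12\right) 200 \cdot 20 = \left(-5 + 36 + 12\right) 200 \cdot 20 = 43 \cdot 200 \cdot 20 = 8600 \cdot 20 = 172000$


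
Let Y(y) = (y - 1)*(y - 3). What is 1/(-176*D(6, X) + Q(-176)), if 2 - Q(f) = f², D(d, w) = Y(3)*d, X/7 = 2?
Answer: -1/30974 ≈ -3.2285e-5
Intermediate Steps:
X = 14 (X = 7*2 = 14)
Y(y) = (-1 + y)*(-3 + y)
D(d, w) = 0 (D(d, w) = (3 + 3² - 4*3)*d = (3 + 9 - 12)*d = 0*d = 0)
Q(f) = 2 - f²
1/(-176*D(6, X) + Q(-176)) = 1/(-176*0 + (2 - 1*(-176)²)) = 1/(0 + (2 - 1*30976)) = 1/(0 + (2 - 30976)) = 1/(0 - 30974) = 1/(-30974) = -1/30974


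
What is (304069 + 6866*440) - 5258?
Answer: 3319851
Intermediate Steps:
(304069 + 6866*440) - 5258 = (304069 + 3021040) - 5258 = 3325109 - 5258 = 3319851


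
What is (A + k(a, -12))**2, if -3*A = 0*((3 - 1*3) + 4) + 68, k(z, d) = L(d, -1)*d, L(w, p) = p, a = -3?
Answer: 1024/9 ≈ 113.78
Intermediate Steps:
k(z, d) = -d
A = -68/3 (A = -(0*((3 - 1*3) + 4) + 68)/3 = -(0*((3 - 3) + 4) + 68)/3 = -(0*(0 + 4) + 68)/3 = -(0*4 + 68)/3 = -(0 + 68)/3 = -1/3*68 = -68/3 ≈ -22.667)
(A + k(a, -12))**2 = (-68/3 - 1*(-12))**2 = (-68/3 + 12)**2 = (-32/3)**2 = 1024/9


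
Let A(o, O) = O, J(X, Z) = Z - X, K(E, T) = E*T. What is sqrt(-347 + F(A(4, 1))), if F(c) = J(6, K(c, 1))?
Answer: 4*I*sqrt(22) ≈ 18.762*I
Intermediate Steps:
F(c) = -6 + c (F(c) = c*1 - 1*6 = c - 6 = -6 + c)
sqrt(-347 + F(A(4, 1))) = sqrt(-347 + (-6 + 1)) = sqrt(-347 - 5) = sqrt(-352) = 4*I*sqrt(22)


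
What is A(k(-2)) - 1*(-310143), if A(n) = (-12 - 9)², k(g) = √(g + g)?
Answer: 310584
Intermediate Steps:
k(g) = √2*√g (k(g) = √(2*g) = √2*√g)
A(n) = 441 (A(n) = (-21)² = 441)
A(k(-2)) - 1*(-310143) = 441 - 1*(-310143) = 441 + 310143 = 310584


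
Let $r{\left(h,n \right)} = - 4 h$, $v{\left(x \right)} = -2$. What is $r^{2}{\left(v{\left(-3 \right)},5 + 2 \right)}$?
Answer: $64$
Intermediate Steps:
$r^{2}{\left(v{\left(-3 \right)},5 + 2 \right)} = \left(\left(-4\right) \left(-2\right)\right)^{2} = 8^{2} = 64$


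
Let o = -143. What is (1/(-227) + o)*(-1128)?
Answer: 36617136/227 ≈ 1.6131e+5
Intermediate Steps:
(1/(-227) + o)*(-1128) = (1/(-227) - 143)*(-1128) = (-1/227 - 143)*(-1128) = -32462/227*(-1128) = 36617136/227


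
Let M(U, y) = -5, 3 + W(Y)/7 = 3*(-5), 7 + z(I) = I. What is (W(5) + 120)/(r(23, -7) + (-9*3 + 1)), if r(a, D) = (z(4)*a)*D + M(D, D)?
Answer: -3/226 ≈ -0.013274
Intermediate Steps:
z(I) = -7 + I
W(Y) = -126 (W(Y) = -21 + 7*(3*(-5)) = -21 + 7*(-15) = -21 - 105 = -126)
r(a, D) = -5 - 3*D*a (r(a, D) = ((-7 + 4)*a)*D - 5 = (-3*a)*D - 5 = -3*D*a - 5 = -5 - 3*D*a)
(W(5) + 120)/(r(23, -7) + (-9*3 + 1)) = (-126 + 120)/((-5 - 3*(-7)*23) + (-9*3 + 1)) = -6/((-5 + 483) + (-27 + 1)) = -6/(478 - 26) = -6/452 = -6*1/452 = -3/226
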